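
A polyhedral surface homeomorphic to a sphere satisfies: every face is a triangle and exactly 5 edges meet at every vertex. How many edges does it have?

Each face has 3 edges and each edge borders two faces, so 2E = 3F.
Each vertex has degree 5, so 5V = 2E and hence V = 3F/5.
Euler: V − E + F = 2 ⇒ (3F/5) − (3F/2) + F = 2.
Multiply by 10: (6 − 15 + 10)F = 20, i.e. 1F = 20.
So F = 20, E = 3·20/2 = 30, V = 3·20/5 = 12.

30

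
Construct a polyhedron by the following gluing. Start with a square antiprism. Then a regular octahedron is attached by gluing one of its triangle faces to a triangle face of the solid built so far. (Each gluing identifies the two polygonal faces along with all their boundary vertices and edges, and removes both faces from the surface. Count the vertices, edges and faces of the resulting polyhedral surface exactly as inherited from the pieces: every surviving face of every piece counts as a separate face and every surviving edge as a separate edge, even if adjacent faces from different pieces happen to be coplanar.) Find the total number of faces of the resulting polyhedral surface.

A square antiprism: V=8, E=16, F=10.
Attach a regular octahedron (V=6, E=12, F=8) along a 3-gon: merge 3 vertices and 3 edges, delete both glued faces → V=11, E=25, F=16.
Check: V − E + F = 11 − 25 + 16 = 2.

16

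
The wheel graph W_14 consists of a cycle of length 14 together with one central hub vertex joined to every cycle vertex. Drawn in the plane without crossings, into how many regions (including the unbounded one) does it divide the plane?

15

W_14 has V = 14 + 1 = 15 vertices and E = 2·14 = 28 edges.
By Euler's formula F = 2 − V + E = 2 − 15 + 28 = 15.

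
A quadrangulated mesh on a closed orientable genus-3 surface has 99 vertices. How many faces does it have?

103

χ = 2 − 2·3 = -4, and every face is a square so 4F = 2E.
V − E + F = -4 with E = 4F/2 gives 99 − (4/2 − 1)·F = -4, so F = 103 and E = 206.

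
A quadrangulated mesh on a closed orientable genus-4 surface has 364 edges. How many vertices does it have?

176

χ = 2 − 2·4 = -6, and every face is a square so 4F = 2E.
F = 2E/4 = 182. Then V = -6 + E − F = -6 + 364 − 182 = 176.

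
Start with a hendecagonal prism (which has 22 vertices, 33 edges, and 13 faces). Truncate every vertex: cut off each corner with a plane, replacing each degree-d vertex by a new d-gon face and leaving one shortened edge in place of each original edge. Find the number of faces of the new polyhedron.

Truncation replaces each original edge-end by a new vertex, so V′ = 2E = 66.
Each original edge survives, and each old vertex of degree d contributes d new edges; summing degrees gives Σd = 2E, so E′ = E + 2E = 3E = 99.
Each original face survives and each original vertex becomes one new face: F′ = F + V = 35.

35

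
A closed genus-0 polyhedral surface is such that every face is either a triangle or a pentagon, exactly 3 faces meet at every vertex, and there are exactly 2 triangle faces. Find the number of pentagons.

Let x be the number of pentagons; then F = 2 + x.
Edge–face incidences: 2E = 3·2 + 5·x = 6 + 5x.
Every vertex has degree 3, so 3V = 2E.
Euler: V − E + F = 2 ⇒ (2E)/3 − E + (2 + x) = 2.
Multiply by 6: 2·(2E) − 3·(2E) + 6·(2 + x) = 12, i.e. 12 + 6x − (6 + 5x) = 12.
Collecting terms: x + 6 = 12, so x = 6.
Then 2E = 6 + 5·6 = 36, so E = 18, V = 2E/3 = 12, F = 2 + 6 = 8.

6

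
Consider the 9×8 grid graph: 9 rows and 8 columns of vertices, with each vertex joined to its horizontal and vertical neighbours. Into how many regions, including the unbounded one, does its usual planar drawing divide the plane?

57

The grid has V = 9·8 = 72 vertices and E = 9·7 + 8·8 = 127 edges.
F = 2 − V + E = 2 − 72 + 127 = 57.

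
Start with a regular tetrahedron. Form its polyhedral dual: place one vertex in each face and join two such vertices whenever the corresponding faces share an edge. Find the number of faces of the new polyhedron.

The base solid has V = 4, E = 6, F = 4.
The dual swaps V and F and preserves E: V′ = F = 4, E′ = E = 6, F′ = V = 4.

4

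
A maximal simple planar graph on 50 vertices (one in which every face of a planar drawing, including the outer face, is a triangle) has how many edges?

In a plane triangulation 3F = 2E and V − E + F = 2, so E = 3V − 6 = 3·50 − 6 = 144.

144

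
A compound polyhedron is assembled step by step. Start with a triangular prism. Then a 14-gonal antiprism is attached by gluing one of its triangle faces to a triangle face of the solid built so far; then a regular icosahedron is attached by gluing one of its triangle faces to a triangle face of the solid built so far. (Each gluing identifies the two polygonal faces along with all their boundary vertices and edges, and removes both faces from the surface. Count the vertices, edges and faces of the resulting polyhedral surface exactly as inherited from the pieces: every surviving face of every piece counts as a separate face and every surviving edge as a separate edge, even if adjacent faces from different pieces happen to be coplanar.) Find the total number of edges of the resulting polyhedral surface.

89

A triangular prism: V=6, E=9, F=5.
Attach a 14-gonal antiprism (V=28, E=56, F=30) along a 3-gon: merge 3 vertices and 3 edges, delete both glued faces → V=31, E=62, F=33.
Attach a regular icosahedron (V=12, E=30, F=20) along a 3-gon: merge 3 vertices and 3 edges, delete both glued faces → V=40, E=89, F=51.
Check: V − E + F = 40 − 89 + 51 = 2.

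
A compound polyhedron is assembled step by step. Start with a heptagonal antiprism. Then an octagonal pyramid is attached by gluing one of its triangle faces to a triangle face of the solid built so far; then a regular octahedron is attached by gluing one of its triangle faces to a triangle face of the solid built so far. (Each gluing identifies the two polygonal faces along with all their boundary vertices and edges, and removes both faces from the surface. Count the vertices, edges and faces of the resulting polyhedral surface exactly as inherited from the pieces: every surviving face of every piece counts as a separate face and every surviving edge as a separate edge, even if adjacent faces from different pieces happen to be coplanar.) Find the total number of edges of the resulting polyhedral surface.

50

A heptagonal antiprism: V=14, E=28, F=16.
Attach an octagonal pyramid (V=9, E=16, F=9) along a 3-gon: merge 3 vertices and 3 edges, delete both glued faces → V=20, E=41, F=23.
Attach a regular octahedron (V=6, E=12, F=8) along a 3-gon: merge 3 vertices and 3 edges, delete both glued faces → V=23, E=50, F=29.
Check: V − E + F = 23 − 50 + 29 = 2.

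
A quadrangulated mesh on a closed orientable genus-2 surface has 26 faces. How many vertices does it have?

χ = 2 − 2·2 = -2, and every face is a square so 4F = 2E.
E = 4·26/2 = 52. Then V = -2 + E − F = -2 + 52 − 26 = 24.

24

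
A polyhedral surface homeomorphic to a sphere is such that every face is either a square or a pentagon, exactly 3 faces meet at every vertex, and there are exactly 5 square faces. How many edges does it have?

Let x be the number of pentagons; then F = 5 + x.
Edge–face incidences: 2E = 4·5 + 5·x = 20 + 5x.
Every vertex has degree 3, so 3V = 2E.
Euler: V − E + F = 2 ⇒ (2E)/3 − E + (5 + x) = 2.
Multiply by 6: 2·(2E) − 3·(2E) + 6·(5 + x) = 12, i.e. 30 + 6x − (20 + 5x) = 12.
Collecting terms: x + 10 = 12, so x = 2.
Then 2E = 20 + 5·2 = 30, so E = 15, V = 2E/3 = 10, F = 5 + 2 = 7.

15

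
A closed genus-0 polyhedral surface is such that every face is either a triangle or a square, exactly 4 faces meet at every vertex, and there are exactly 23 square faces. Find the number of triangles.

Let x be the number of triangles; then F = 23 + x.
Edge–face incidences: 2E = 4·23 + 3·x = 92 + 3x.
Every vertex has degree 4, so 4V = 2E.
Euler: V − E + F = 2 ⇒ (2E)/4 − E + (23 + x) = 2.
Multiply by 8: 2·(2E) − 4·(2E) + 8·(23 + x) = 16, i.e. 184 + 8x − 2·(92 + 3x) = 16.
Collecting terms: 2x = 16, so x = 8.
Then 2E = 92 + 3·8 = 116, so E = 58, V = 2E/4 = 29, F = 23 + 8 = 31.

8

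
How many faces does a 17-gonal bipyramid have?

34

A bipyramid over an n-gon has 2n triangular faces and n + 2 vertices: V = 17 + 2 = 19, E = 3·17 = 51, F = 2·17 = 34.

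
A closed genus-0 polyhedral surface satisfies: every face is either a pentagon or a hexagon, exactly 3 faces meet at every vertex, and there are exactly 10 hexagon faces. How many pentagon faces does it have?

12

Let x be the number of pentagons; then F = 10 + x.
Edge–face incidences: 2E = 6·10 + 5·x = 60 + 5x.
Every vertex has degree 3, so 3V = 2E.
Euler: V − E + F = 2 ⇒ (2E)/3 − E + (10 + x) = 2.
Multiply by 6: 2·(2E) − 3·(2E) + 6·(10 + x) = 12, i.e. 60 + 6x − (60 + 5x) = 12.
Collecting terms: x = 12.
Then 2E = 60 + 5·12 = 120, so E = 60, V = 2E/3 = 40, F = 10 + 12 = 22.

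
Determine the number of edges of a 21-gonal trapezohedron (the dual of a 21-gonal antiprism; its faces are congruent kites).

84

The n-trapezohedron (dual of the n-antiprism) has V = 2·21 + 2 = 44, E = 4·21 = 84, F = 2·21 = 42.
Check: V − E + F = 44 − 84 + 42 = 2.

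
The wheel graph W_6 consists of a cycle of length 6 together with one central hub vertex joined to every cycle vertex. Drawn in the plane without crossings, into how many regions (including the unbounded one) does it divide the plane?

7

W_6 has V = 6 + 1 = 7 vertices and E = 2·6 = 12 edges.
By Euler's formula F = 2 − V + E = 2 − 7 + 12 = 7.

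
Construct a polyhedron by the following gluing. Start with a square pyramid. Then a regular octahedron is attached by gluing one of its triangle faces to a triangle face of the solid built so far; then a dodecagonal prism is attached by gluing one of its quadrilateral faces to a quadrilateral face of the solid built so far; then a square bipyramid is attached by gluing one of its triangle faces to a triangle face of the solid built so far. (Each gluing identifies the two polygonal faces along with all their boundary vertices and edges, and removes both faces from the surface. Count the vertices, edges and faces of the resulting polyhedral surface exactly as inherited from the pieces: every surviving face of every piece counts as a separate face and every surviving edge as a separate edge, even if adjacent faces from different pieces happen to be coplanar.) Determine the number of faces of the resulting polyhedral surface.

29

A square pyramid: V=5, E=8, F=5.
Attach a regular octahedron (V=6, E=12, F=8) along a 3-gon: merge 3 vertices and 3 edges, delete both glued faces → V=8, E=17, F=11.
Attach a dodecagonal prism (V=24, E=36, F=14) along a 4-gon: merge 4 vertices and 4 edges, delete both glued faces → V=28, E=49, F=23.
Attach a square bipyramid (V=6, E=12, F=8) along a 3-gon: merge 3 vertices and 3 edges, delete both glued faces → V=31, E=58, F=29.
Check: V − E + F = 31 − 58 + 29 = 2.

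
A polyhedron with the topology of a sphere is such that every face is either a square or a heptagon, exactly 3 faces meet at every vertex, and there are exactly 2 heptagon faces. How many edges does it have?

Let x be the number of squares; then F = 2 + x.
Edge–face incidences: 2E = 7·2 + 4·x = 14 + 4x.
Every vertex has degree 3, so 3V = 2E.
Euler: V − E + F = 2 ⇒ (2E)/3 − E + (2 + x) = 2.
Multiply by 6: 2·(2E) − 3·(2E) + 6·(2 + x) = 12, i.e. 12 + 6x − (14 + 4x) = 12.
Collecting terms: 2x − 2 = 12, so 2x = 14, so x = 7.
Then 2E = 14 + 4·7 = 42, so E = 21, V = 2E/3 = 14, F = 2 + 7 = 9.

21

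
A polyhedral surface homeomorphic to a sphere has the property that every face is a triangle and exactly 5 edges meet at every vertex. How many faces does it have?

Each face has 3 edges and each edge borders two faces, so 2E = 3F.
Each vertex has degree 5, so 5V = 2E and hence V = 3F/5.
Euler: V − E + F = 2 ⇒ (3F/5) − (3F/2) + F = 2.
Multiply by 10: (6 − 15 + 10)F = 20, i.e. 1F = 20.
So F = 20, E = 3·20/2 = 30, V = 3·20/5 = 12.

20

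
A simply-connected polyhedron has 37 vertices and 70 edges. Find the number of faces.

Here V − E + F = 2.
F = 2 − V + E = 2 − 37 + 70 = 35.

35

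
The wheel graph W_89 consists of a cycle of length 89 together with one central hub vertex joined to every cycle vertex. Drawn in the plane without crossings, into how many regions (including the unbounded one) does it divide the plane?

W_89 has V = 89 + 1 = 90 vertices and E = 2·89 = 178 edges.
By Euler's formula F = 2 − V + E = 2 − 90 + 178 = 90.

90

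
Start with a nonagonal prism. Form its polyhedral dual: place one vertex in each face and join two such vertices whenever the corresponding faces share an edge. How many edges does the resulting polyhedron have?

27

The base solid has V = 18, E = 27, F = 11.
The dual swaps V and F and preserves E: V′ = F = 11, E′ = E = 27, F′ = V = 18.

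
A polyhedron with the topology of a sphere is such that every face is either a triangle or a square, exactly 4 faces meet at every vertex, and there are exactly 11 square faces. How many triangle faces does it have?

8

Let x be the number of triangles; then F = 11 + x.
Edge–face incidences: 2E = 4·11 + 3·x = 44 + 3x.
Every vertex has degree 4, so 4V = 2E.
Euler: V − E + F = 2 ⇒ (2E)/4 − E + (11 + x) = 2.
Multiply by 8: 2·(2E) − 4·(2E) + 8·(11 + x) = 16, i.e. 88 + 8x − 2·(44 + 3x) = 16.
Collecting terms: 2x = 16, so x = 8.
Then 2E = 44 + 3·8 = 68, so E = 34, V = 2E/4 = 17, F = 11 + 8 = 19.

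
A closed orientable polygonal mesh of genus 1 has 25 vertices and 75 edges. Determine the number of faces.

For a closed orientable surface of genus 1, χ = 2 − 2·1 = 0.
F = 0 − V + E = 0 − 25 + 75 = 50.

50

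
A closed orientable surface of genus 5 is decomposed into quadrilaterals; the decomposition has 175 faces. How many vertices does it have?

167

χ = 2 − 2·5 = -8, and every face is a square so 4F = 2E.
E = 4·175/2 = 350. Then V = -8 + E − F = -8 + 350 − 175 = 167.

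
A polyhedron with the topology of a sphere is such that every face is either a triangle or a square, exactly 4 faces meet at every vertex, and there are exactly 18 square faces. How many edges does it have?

48

Let x be the number of triangles; then F = 18 + x.
Edge–face incidences: 2E = 4·18 + 3·x = 72 + 3x.
Every vertex has degree 4, so 4V = 2E.
Euler: V − E + F = 2 ⇒ (2E)/4 − E + (18 + x) = 2.
Multiply by 8: 2·(2E) − 4·(2E) + 8·(18 + x) = 16, i.e. 144 + 8x − 2·(72 + 3x) = 16.
Collecting terms: 2x = 16, so x = 8.
Then 2E = 72 + 3·8 = 96, so E = 48, V = 2E/4 = 24, F = 18 + 8 = 26.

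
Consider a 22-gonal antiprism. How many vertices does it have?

44

An antiprism on an n-gon has two n-gon caps and 2n triangles: V = 2·22 = 44, E = 4·22 = 88, F = 2·22 + 2 = 46.
Check: V − E + F = 44 − 88 + 46 = 2.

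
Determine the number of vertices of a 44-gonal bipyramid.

46

A bipyramid over an n-gon has 2n triangular faces and n + 2 vertices: V = 44 + 2 = 46, E = 3·44 = 132, F = 2·44 = 88.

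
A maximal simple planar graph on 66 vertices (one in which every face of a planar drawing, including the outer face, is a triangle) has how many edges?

In a plane triangulation 3F = 2E and V − E + F = 2, so E = 3V − 6 = 3·66 − 6 = 192.

192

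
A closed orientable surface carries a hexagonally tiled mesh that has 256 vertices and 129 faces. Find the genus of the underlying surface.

Every face is a hexagon, so 2E = 6·129 = 774, giving E = 387.
χ = V − E + F = 256 − 387 + 129 = -2.
For a closed orientable surface χ = 2 − 2g, so g = (2 − (-2))/2 = 2.

2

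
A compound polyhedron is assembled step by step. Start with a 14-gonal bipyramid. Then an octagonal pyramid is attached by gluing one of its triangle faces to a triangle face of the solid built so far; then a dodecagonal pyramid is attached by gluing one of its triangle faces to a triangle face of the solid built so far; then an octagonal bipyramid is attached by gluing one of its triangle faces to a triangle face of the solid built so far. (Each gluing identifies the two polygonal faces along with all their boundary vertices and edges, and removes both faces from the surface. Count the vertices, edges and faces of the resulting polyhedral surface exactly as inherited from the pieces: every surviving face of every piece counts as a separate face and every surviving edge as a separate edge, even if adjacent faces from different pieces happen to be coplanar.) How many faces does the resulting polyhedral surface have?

A 14-gonal bipyramid: V=16, E=42, F=28.
Attach an octagonal pyramid (V=9, E=16, F=9) along a 3-gon: merge 3 vertices and 3 edges, delete both glued faces → V=22, E=55, F=35.
Attach a dodecagonal pyramid (V=13, E=24, F=13) along a 3-gon: merge 3 vertices and 3 edges, delete both glued faces → V=32, E=76, F=46.
Attach an octagonal bipyramid (V=10, E=24, F=16) along a 3-gon: merge 3 vertices and 3 edges, delete both glued faces → V=39, E=97, F=60.
Check: V − E + F = 39 − 97 + 60 = 2.

60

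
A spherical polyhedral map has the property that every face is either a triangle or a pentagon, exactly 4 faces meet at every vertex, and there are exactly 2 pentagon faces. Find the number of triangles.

Let x be the number of triangles; then F = 2 + x.
Edge–face incidences: 2E = 5·2 + 3·x = 10 + 3x.
Every vertex has degree 4, so 4V = 2E.
Euler: V − E + F = 2 ⇒ (2E)/4 − E + (2 + x) = 2.
Multiply by 8: 2·(2E) − 4·(2E) + 8·(2 + x) = 16, i.e. 16 + 8x − 2·(10 + 3x) = 16.
Collecting terms: 2x − 4 = 16, so 2x = 20, so x = 10.
Then 2E = 10 + 3·10 = 40, so E = 20, V = 2E/4 = 10, F = 2 + 10 = 12.

10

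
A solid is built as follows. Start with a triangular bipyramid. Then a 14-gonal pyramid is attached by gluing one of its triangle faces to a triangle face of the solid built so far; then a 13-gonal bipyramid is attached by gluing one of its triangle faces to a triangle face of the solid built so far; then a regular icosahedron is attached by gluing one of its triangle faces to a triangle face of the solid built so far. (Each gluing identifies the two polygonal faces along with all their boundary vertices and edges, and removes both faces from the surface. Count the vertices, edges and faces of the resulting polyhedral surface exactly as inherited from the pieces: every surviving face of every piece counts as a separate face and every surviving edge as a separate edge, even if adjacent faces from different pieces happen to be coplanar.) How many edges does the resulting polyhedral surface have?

97

A triangular bipyramid: V=5, E=9, F=6.
Attach a 14-gonal pyramid (V=15, E=28, F=15) along a 3-gon: merge 3 vertices and 3 edges, delete both glued faces → V=17, E=34, F=19.
Attach a 13-gonal bipyramid (V=15, E=39, F=26) along a 3-gon: merge 3 vertices and 3 edges, delete both glued faces → V=29, E=70, F=43.
Attach a regular icosahedron (V=12, E=30, F=20) along a 3-gon: merge 3 vertices and 3 edges, delete both glued faces → V=38, E=97, F=61.
Check: V − E + F = 38 − 97 + 61 = 2.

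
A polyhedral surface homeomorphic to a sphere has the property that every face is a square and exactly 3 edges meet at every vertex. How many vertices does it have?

Each face has 4 edges and each edge borders two faces, so 2E = 4F.
Each vertex has degree 3, so 3V = 2E and hence V = 4F/3.
Euler: V − E + F = 2 ⇒ (4F/3) − (4F/2) + F = 2.
Multiply by 6: (8 − 12 + 6)F = 12, i.e. 2F = 12.
So F = 6, E = 4·6/2 = 12, V = 4·6/3 = 8.

8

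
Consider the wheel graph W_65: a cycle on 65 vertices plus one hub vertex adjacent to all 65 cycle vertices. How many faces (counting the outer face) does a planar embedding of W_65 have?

W_65 has V = 65 + 1 = 66 vertices and E = 2·65 = 130 edges.
By Euler's formula F = 2 − V + E = 2 − 66 + 130 = 66.

66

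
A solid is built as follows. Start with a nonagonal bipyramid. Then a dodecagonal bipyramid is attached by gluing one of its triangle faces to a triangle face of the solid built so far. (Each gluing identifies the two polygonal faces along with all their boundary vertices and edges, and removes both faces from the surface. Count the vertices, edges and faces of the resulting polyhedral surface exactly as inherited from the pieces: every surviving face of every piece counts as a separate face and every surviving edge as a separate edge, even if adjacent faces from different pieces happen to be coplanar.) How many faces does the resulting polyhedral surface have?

40

A nonagonal bipyramid: V=11, E=27, F=18.
Attach a dodecagonal bipyramid (V=14, E=36, F=24) along a 3-gon: merge 3 vertices and 3 edges, delete both glued faces → V=22, E=60, F=40.
Check: V − E + F = 22 − 60 + 40 = 2.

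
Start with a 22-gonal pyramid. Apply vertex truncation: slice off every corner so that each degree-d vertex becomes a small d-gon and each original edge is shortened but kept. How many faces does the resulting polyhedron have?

46

The base solid has V = 23, E = 44, F = 23.
Truncation replaces each original edge-end by a new vertex, so V′ = 2E = 88.
Each original edge survives, and each old vertex of degree d contributes d new edges; summing degrees gives Σd = 2E, so E′ = E + 2E = 3E = 132.
Each original face survives and each original vertex becomes one new face: F′ = F + V = 46.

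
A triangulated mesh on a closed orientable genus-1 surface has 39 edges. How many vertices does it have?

χ = 2 − 2·1 = 0, and every face is a triangle so 3F = 2E.
F = 2E/3 = 26. Then V = 0 + E − F = 0 + 39 − 26 = 13.

13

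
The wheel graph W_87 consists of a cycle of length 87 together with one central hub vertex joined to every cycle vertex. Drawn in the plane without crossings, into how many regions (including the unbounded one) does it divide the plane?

88

W_87 has V = 87 + 1 = 88 vertices and E = 2·87 = 174 edges.
By Euler's formula F = 2 − V + E = 2 − 88 + 174 = 88.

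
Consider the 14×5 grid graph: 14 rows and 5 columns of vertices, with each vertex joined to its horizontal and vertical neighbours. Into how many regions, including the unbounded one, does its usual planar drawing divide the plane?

53

The grid has V = 14·5 = 70 vertices and E = 14·4 + 5·13 = 121 edges.
F = 2 − V + E = 2 − 70 + 121 = 53.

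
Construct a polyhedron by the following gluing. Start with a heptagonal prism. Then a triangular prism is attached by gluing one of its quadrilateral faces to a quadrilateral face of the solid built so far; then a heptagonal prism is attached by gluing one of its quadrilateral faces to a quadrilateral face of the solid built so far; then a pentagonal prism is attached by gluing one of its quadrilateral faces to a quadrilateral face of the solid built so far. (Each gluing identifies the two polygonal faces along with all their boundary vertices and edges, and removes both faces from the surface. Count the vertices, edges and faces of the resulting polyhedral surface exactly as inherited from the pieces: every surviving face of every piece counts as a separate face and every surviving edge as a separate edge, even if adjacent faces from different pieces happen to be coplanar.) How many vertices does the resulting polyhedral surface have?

A heptagonal prism: V=14, E=21, F=9.
Attach a triangular prism (V=6, E=9, F=5) along a 4-gon: merge 4 vertices and 4 edges, delete both glued faces → V=16, E=26, F=12.
Attach a heptagonal prism (V=14, E=21, F=9) along a 4-gon: merge 4 vertices and 4 edges, delete both glued faces → V=26, E=43, F=19.
Attach a pentagonal prism (V=10, E=15, F=7) along a 4-gon: merge 4 vertices and 4 edges, delete both glued faces → V=32, E=54, F=24.
Check: V − E + F = 32 − 54 + 24 = 2.

32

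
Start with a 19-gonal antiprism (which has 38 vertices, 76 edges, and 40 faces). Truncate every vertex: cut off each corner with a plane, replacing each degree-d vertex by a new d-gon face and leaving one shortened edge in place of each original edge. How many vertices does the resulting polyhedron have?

152

Truncation replaces each original edge-end by a new vertex, so V′ = 2E = 152.
Each original edge survives, and each old vertex of degree d contributes d new edges; summing degrees gives Σd = 2E, so E′ = E + 2E = 3E = 228.
Each original face survives and each original vertex becomes one new face: F′ = F + V = 78.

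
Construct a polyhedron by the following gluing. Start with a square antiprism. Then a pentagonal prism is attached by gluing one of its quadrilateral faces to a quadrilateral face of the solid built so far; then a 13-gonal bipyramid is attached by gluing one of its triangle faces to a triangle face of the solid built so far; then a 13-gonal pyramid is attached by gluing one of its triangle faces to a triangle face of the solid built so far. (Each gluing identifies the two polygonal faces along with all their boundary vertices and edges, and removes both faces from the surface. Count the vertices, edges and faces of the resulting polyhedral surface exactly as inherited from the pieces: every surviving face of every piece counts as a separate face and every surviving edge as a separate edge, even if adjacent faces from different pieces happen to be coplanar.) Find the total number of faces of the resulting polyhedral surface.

51

A square antiprism: V=8, E=16, F=10.
Attach a pentagonal prism (V=10, E=15, F=7) along a 4-gon: merge 4 vertices and 4 edges, delete both glued faces → V=14, E=27, F=15.
Attach a 13-gonal bipyramid (V=15, E=39, F=26) along a 3-gon: merge 3 vertices and 3 edges, delete both glued faces → V=26, E=63, F=39.
Attach a 13-gonal pyramid (V=14, E=26, F=14) along a 3-gon: merge 3 vertices and 3 edges, delete both glued faces → V=37, E=86, F=51.
Check: V − E + F = 37 − 86 + 51 = 2.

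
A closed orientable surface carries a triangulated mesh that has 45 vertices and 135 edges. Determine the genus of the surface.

1

Every face is a triangle and each edge borders two faces, so 3F = 2·135, giving F = 90.
χ = V − E + F = 45 − 135 + 90 = 0.
For a closed orientable surface χ = 2 − 2g, so g = (2 − (0))/2 = 1.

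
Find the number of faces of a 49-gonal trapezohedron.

The n-trapezohedron (dual of the n-antiprism) has V = 2·49 + 2 = 100, E = 4·49 = 196, F = 2·49 = 98.

98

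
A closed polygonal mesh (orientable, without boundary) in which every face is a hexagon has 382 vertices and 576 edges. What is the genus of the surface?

2

Every face is a hexagon and each edge borders two faces, so 6F = 2·576, giving F = 192.
χ = V − E + F = 382 − 576 + 192 = -2.
For a closed orientable surface χ = 2 − 2g, so g = (2 − (-2))/2 = 2.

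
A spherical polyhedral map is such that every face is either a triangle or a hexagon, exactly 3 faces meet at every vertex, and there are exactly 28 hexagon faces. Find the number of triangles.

Let x be the number of triangles; then F = 28 + x.
Edge–face incidences: 2E = 6·28 + 3·x = 168 + 3x.
Every vertex has degree 3, so 3V = 2E.
Euler: V − E + F = 2 ⇒ (2E)/3 − E + (28 + x) = 2.
Multiply by 6: 2·(2E) − 3·(2E) + 6·(28 + x) = 12, i.e. 168 + 6x − (168 + 3x) = 12.
Collecting terms: 3x = 12, so x = 4.
Then 2E = 168 + 3·4 = 180, so E = 90, V = 2E/3 = 60, F = 28 + 4 = 32.

4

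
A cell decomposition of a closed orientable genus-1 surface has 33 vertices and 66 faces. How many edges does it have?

99

For a closed orientable surface of genus 1, χ = 2 − 2·1 = 0.
E = V + F − (0) = 33 + 66 − (0) = 99.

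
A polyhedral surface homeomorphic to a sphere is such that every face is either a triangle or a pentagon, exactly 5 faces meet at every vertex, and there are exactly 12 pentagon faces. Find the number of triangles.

Let x be the number of triangles; then F = 12 + x.
Edge–face incidences: 2E = 5·12 + 3·x = 60 + 3x.
Every vertex has degree 5, so 5V = 2E.
Euler: V − E + F = 2 ⇒ (2E)/5 − E + (12 + x) = 2.
Multiply by 10: 2·(2E) − 5·(2E) + 10·(12 + x) = 20, i.e. 120 + 10x − 3·(60 + 3x) = 20.
Collecting terms: x − 60 = 20, so x = 80.
Then 2E = 60 + 3·80 = 300, so E = 150, V = 2E/5 = 60, F = 12 + 80 = 92.

80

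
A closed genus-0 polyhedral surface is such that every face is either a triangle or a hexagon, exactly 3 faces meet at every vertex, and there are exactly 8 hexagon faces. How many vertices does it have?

20

Let x be the number of triangles; then F = 8 + x.
Edge–face incidences: 2E = 6·8 + 3·x = 48 + 3x.
Every vertex has degree 3, so 3V = 2E.
Euler: V − E + F = 2 ⇒ (2E)/3 − E + (8 + x) = 2.
Multiply by 6: 2·(2E) − 3·(2E) + 6·(8 + x) = 12, i.e. 48 + 6x − (48 + 3x) = 12.
Collecting terms: 3x = 12, so x = 4.
Then 2E = 48 + 3·4 = 60, so E = 30, V = 2E/3 = 20, F = 8 + 4 = 12.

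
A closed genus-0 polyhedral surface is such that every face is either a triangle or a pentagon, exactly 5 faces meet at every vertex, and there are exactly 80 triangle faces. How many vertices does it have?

Let x be the number of pentagons; then F = 80 + x.
Edge–face incidences: 2E = 3·80 + 5·x = 240 + 5x.
Every vertex has degree 5, so 5V = 2E.
Euler: V − E + F = 2 ⇒ (2E)/5 − E + (80 + x) = 2.
Multiply by 10: 2·(2E) − 5·(2E) + 10·(80 + x) = 20, i.e. 800 + 10x − 3·(240 + 5x) = 20.
Collecting terms: −5x + 80 = 20, so −5x = −60, so x = 12.
Then 2E = 240 + 5·12 = 300, so E = 150, V = 2E/5 = 60, F = 80 + 12 = 92.

60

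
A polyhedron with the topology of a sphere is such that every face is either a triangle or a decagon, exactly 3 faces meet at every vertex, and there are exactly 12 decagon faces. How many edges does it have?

Let x be the number of triangles; then F = 12 + x.
Edge–face incidences: 2E = 10·12 + 3·x = 120 + 3x.
Every vertex has degree 3, so 3V = 2E.
Euler: V − E + F = 2 ⇒ (2E)/3 − E + (12 + x) = 2.
Multiply by 6: 2·(2E) − 3·(2E) + 6·(12 + x) = 12, i.e. 72 + 6x − (120 + 3x) = 12.
Collecting terms: 3x − 48 = 12, so 3x = 60, so x = 20.
Then 2E = 120 + 3·20 = 180, so E = 90, V = 2E/3 = 60, F = 12 + 20 = 32.

90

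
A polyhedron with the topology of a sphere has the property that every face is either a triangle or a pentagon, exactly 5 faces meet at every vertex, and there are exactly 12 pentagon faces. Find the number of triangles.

80

Let x be the number of triangles; then F = 12 + x.
Edge–face incidences: 2E = 5·12 + 3·x = 60 + 3x.
Every vertex has degree 5, so 5V = 2E.
Euler: V − E + F = 2 ⇒ (2E)/5 − E + (12 + x) = 2.
Multiply by 10: 2·(2E) − 5·(2E) + 10·(12 + x) = 20, i.e. 120 + 10x − 3·(60 + 3x) = 20.
Collecting terms: x − 60 = 20, so x = 80.
Then 2E = 60 + 3·80 = 300, so E = 150, V = 2E/5 = 60, F = 12 + 80 = 92.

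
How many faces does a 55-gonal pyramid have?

56

A pyramid on an n-gon base has one n-gon and n triangles: V = 55 + 1 = 56, E = 2·55 = 110, F = 55 + 1 = 56.
Check: V − E + F = 56 − 110 + 56 = 2.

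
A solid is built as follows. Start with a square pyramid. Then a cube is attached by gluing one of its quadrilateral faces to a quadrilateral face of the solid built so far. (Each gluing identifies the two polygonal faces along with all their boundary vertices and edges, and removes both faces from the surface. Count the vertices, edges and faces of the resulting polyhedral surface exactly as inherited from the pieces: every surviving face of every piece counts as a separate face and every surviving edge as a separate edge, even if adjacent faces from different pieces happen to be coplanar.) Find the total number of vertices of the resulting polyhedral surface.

9

A square pyramid: V=5, E=8, F=5.
Attach a cube (V=8, E=12, F=6) along a 4-gon: merge 4 vertices and 4 edges, delete both glued faces → V=9, E=16, F=9.
Check: V − E + F = 9 − 16 + 9 = 2.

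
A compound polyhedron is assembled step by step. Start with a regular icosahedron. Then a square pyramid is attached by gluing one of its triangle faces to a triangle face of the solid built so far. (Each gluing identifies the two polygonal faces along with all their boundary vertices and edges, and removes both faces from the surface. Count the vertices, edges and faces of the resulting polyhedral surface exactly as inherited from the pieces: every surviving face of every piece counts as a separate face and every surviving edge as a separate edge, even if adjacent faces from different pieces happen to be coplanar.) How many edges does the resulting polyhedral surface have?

35

A regular icosahedron: V=12, E=30, F=20.
Attach a square pyramid (V=5, E=8, F=5) along a 3-gon: merge 3 vertices and 3 edges, delete both glued faces → V=14, E=35, F=23.
Check: V − E + F = 14 − 35 + 23 = 2.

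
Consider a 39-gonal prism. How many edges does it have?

117

A prism on an n-gon has two n-gon bases and n rectangular sides: V = 2·39 = 78, E = 3·39 = 117, F = 39 + 2 = 41.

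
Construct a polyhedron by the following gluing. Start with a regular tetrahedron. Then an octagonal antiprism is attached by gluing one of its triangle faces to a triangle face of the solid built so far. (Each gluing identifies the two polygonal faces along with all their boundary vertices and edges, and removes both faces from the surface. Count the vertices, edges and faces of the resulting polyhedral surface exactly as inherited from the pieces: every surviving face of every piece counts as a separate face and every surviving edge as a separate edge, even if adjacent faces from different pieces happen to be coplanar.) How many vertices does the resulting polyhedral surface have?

17

A regular tetrahedron: V=4, E=6, F=4.
Attach an octagonal antiprism (V=16, E=32, F=18) along a 3-gon: merge 3 vertices and 3 edges, delete both glued faces → V=17, E=35, F=20.
Check: V − E + F = 17 − 35 + 20 = 2.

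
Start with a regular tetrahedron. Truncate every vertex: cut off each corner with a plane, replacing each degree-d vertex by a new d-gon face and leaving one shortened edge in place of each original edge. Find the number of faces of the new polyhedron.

The base solid has V = 4, E = 6, F = 4.
Truncation replaces each original edge-end by a new vertex, so V′ = 2E = 12.
Each original edge survives, and each old vertex of degree d contributes d new edges; summing degrees gives Σd = 2E, so E′ = E + 2E = 3E = 18.
Each original face survives and each original vertex becomes one new face: F′ = F + V = 8.

8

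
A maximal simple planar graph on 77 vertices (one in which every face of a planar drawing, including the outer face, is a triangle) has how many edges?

In a plane triangulation 3F = 2E and V − E + F = 2, so E = 3V − 6 = 3·77 − 6 = 225.

225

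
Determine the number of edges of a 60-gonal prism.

180

A prism on an n-gon has two n-gon bases and n rectangular sides: V = 2·60 = 120, E = 3·60 = 180, F = 60 + 2 = 62.
Check: V − E + F = 120 − 180 + 62 = 2.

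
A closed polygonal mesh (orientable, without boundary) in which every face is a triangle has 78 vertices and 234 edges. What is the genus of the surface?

Every face is a triangle and each edge borders two faces, so 3F = 2·234, giving F = 156.
χ = V − E + F = 78 − 234 + 156 = 0.
For a closed orientable surface χ = 2 − 2g, so g = (2 − (0))/2 = 1.

1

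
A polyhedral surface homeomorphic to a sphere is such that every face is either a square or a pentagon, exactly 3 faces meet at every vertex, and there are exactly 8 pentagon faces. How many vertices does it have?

16

Let x be the number of squares; then F = 8 + x.
Edge–face incidences: 2E = 5·8 + 4·x = 40 + 4x.
Every vertex has degree 3, so 3V = 2E.
Euler: V − E + F = 2 ⇒ (2E)/3 − E + (8 + x) = 2.
Multiply by 6: 2·(2E) − 3·(2E) + 6·(8 + x) = 12, i.e. 48 + 6x − (40 + 4x) = 12.
Collecting terms: 2x + 8 = 12, so 2x = 4, so x = 2.
Then 2E = 40 + 4·2 = 48, so E = 24, V = 2E/3 = 16, F = 8 + 2 = 10.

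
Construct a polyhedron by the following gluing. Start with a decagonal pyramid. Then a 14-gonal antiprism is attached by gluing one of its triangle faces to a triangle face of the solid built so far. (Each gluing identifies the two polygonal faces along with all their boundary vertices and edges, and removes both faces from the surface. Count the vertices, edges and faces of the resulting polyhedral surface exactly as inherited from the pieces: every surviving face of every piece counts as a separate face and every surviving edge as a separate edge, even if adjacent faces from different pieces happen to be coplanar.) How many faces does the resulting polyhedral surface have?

A decagonal pyramid: V=11, E=20, F=11.
Attach a 14-gonal antiprism (V=28, E=56, F=30) along a 3-gon: merge 3 vertices and 3 edges, delete both glued faces → V=36, E=73, F=39.
Check: V − E + F = 36 − 73 + 39 = 2.

39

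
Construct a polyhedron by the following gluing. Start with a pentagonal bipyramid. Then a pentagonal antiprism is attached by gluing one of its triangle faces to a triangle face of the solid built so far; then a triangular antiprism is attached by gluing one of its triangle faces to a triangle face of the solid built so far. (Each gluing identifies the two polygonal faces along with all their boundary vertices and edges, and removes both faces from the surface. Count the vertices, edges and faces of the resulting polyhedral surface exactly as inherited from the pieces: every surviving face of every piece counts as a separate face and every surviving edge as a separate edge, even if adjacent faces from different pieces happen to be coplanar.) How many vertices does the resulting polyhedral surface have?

17

A pentagonal bipyramid: V=7, E=15, F=10.
Attach a pentagonal antiprism (V=10, E=20, F=12) along a 3-gon: merge 3 vertices and 3 edges, delete both glued faces → V=14, E=32, F=20.
Attach a triangular antiprism (V=6, E=12, F=8) along a 3-gon: merge 3 vertices and 3 edges, delete both glued faces → V=17, E=41, F=26.
Check: V − E + F = 17 − 41 + 26 = 2.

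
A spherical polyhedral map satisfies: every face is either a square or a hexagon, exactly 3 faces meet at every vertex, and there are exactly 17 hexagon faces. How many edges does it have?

63

Let x be the number of squares; then F = 17 + x.
Edge–face incidences: 2E = 6·17 + 4·x = 102 + 4x.
Every vertex has degree 3, so 3V = 2E.
Euler: V − E + F = 2 ⇒ (2E)/3 − E + (17 + x) = 2.
Multiply by 6: 2·(2E) − 3·(2E) + 6·(17 + x) = 12, i.e. 102 + 6x − (102 + 4x) = 12.
Collecting terms: 2x = 12, so x = 6.
Then 2E = 102 + 4·6 = 126, so E = 63, V = 2E/3 = 42, F = 17 + 6 = 23.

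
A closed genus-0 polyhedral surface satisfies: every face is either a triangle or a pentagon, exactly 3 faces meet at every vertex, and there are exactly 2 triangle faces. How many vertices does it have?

12

Let x be the number of pentagons; then F = 2 + x.
Edge–face incidences: 2E = 3·2 + 5·x = 6 + 5x.
Every vertex has degree 3, so 3V = 2E.
Euler: V − E + F = 2 ⇒ (2E)/3 − E + (2 + x) = 2.
Multiply by 6: 2·(2E) − 3·(2E) + 6·(2 + x) = 12, i.e. 12 + 6x − (6 + 5x) = 12.
Collecting terms: x + 6 = 12, so x = 6.
Then 2E = 6 + 5·6 = 36, so E = 18, V = 2E/3 = 12, F = 2 + 6 = 8.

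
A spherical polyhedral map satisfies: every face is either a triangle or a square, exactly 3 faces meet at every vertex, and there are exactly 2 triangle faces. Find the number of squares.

Let x be the number of squares; then F = 2 + x.
Edge–face incidences: 2E = 3·2 + 4·x = 6 + 4x.
Every vertex has degree 3, so 3V = 2E.
Euler: V − E + F = 2 ⇒ (2E)/3 − E + (2 + x) = 2.
Multiply by 6: 2·(2E) − 3·(2E) + 6·(2 + x) = 12, i.e. 12 + 6x − (6 + 4x) = 12.
Collecting terms: 2x + 6 = 12, so 2x = 6, so x = 3.
Then 2E = 6 + 4·3 = 18, so E = 9, V = 2E/3 = 6, F = 2 + 3 = 5.

3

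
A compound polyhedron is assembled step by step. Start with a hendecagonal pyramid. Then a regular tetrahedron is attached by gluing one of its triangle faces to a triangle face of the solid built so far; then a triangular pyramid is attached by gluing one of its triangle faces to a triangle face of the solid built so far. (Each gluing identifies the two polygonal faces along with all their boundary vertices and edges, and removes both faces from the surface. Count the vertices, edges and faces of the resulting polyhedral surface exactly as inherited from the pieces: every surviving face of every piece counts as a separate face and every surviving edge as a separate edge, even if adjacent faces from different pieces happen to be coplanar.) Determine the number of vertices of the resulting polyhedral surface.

14

A hendecagonal pyramid: V=12, E=22, F=12.
Attach a regular tetrahedron (V=4, E=6, F=4) along a 3-gon: merge 3 vertices and 3 edges, delete both glued faces → V=13, E=25, F=14.
Attach a triangular pyramid (V=4, E=6, F=4) along a 3-gon: merge 3 vertices and 3 edges, delete both glued faces → V=14, E=28, F=16.
Check: V − E + F = 14 − 28 + 16 = 2.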